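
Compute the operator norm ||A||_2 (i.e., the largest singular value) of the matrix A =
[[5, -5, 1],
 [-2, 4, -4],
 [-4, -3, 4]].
||A||_2 ≈ 9.0557 (= sqrt(largest eigenvalue of A^T A))

||A||_2 = sigma_max(A) = sqrt(lambda_max(A^T A)). Form the symmetric matrix M = A^T A =
[[45, -21, -3],
 [-21, 50, -33],
 [-3, -33, 33]].
Its characteristic polynomial (trace, sum of principal 2x2 minors, determinant of M give the coefficients) is
  p(λ) = det(λ I - M) = λ^3 - 128λ^2 + 3846λ - 6084.
No integer candidate from the rational root theorem (±divisors of 6084) is a root, so the roots are irrational. The cubic discriminant is Δ = 16667461872 > 0, so there are three distinct real roots. p(1) = -2365 and p(2) = 1104 have opposite signs, so a root lies in (1, 2); Newton's method refines it to λ ≈ 1.6739. p(44) = 516 and p(45) = -1089 have opposite signs, so a root lies in (44, 45); Newton's method refines it to λ ≈ 44.3208. p(82) = -16 and p(83) = 3129 have opposite signs, so a root lies in (82, 83); Newton's method refines it to λ ≈ 82.0053. Check (Vieta): the three roots sum to 128, matching tr M = 128.
So the eigenvalues of A^T A are ≈ 1.6739, 44.3208, 82.0053 (all ≥ 0, as they must be for A^T A). The largest is λ_max ≈ 82.0053, hence ||A||_2 = sqrt(λ_max) ≈ 9.0557.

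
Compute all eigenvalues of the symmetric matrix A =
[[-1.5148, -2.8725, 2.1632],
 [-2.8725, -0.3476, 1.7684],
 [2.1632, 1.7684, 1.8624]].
sigma(A) ≈ {-5, 2, 3}

A is real symmetric, so its spectrum consists of real eigenvalues. Expanding the characteristic polynomial of the displayed matrix gives
  det(λ I - A) = p(λ) = λ^3 + (0)λ^2 + (-19)λ + (30).
Solving p(λ) = 0 yields eigenvalues ≈ -5, 2, 3. (A is shown rounded to 4 decimals, so these recover the underlying integer eigenvalues to within that precision.)
Verification: the trace of A = 0 equals the sum of eigenvalues 0, and det(A) ≈ -29.9997 matches the eigenvalue product -30.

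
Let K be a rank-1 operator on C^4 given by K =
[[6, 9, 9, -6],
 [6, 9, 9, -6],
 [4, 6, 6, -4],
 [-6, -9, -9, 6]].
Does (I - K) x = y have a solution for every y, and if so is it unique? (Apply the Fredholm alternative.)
(I - K) is invertible (det(I - K) = -26 ≠ 0), so for every y in C^4 the equation (I - K) x = y has a unique solution.

K has rank 1, so it is an outer product K = u v^T: every row of K is a multiple of one row vector. Reading off the entries, u = (-3, -3, -2, 3) and v = (-2, -3, -3, 2) (row i of K equals u_i·v^T). A rank-one matrix u v^T satisfies K u = u (v·u) and kills the (3)-dimensional subspace v^⊥, so its characteristic polynomial is lambda^3 (lambda - v·u) with v·u = tr K = 27. Hence the eigenvalues of I - K are 1 (multiplicity 3) and 1 - (27) = -26, so det(I - K) = -26. (Direct check: I - K =
[[-5, -9, -9, 6],
 [-6, -8, -9, 6],
 [-4, -6, -5, 4],
 [6, 9, 9, -5]]
has determinant -26.) The finite-dimensional Fredholm alternative says: either (I - K) is invertible, or ker(I - K) ≠ {0} and then range(I - K) = ker((I - K)^*)^⊥, with dim ker(I - K) = dim ker((I - K)^*). Since det(I - K) ≠ 0, 1 is not an eigenvalue of K and ker(I - K) = {0}, so we are in the first case: for every y there is a unique x = (I - K)^(-1) y. Explicitly, by the Sherman–Morrison formula, (I - u v^T)^(-1) = I + u v^T/(1 - v·u), i.e. (I - K)^(-1) = I + K/(-26).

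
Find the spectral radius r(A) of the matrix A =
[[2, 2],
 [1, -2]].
r(A) = sqrt(24)/2 ≈ 2.4495

The eigenvalues of A are the roots of its characteristic polynomial. With M = A (coefficients from the trace and determinant):
  p(λ) = det(λ I - M) = λ^2 - 6.
For λ^2 - 6 the discriminant is 24. It is nonnegative but not a perfect square, so the roots are real and irrational: λ = ± sqrt(24)/2 ≈ 2.4495, -2.4495.
Thus the eigenvalues (to 4 decimals) are 2.4495 (modulus 2.4495); -2.4495 (modulus 2.4495). The spectral radius is the largest modulus: r(A) = sqrt(24)/2 ≈ 2.4495. (Cross-check: r(A) ≤ ||A||_2 ≈ 3; equality holds whenever A is normal, though it can also hold for some non-normal A.)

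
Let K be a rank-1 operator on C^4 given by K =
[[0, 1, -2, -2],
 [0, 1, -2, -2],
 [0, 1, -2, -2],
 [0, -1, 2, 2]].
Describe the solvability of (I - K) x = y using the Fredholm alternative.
(I - K) is singular (det(I - K) = 0, i.e. 1 ∈ sigma(K)). (I - K) x = y is solvable iff y ⊥ ker((I - K)^*) = span{(0, 1, -2, -2)}, i.e. iff y_2 - 2y_3 - 2y_4 = 0. When solvable, the solutions are x = y + c·(1, 1, 1, -1), c arbitrary (ker(I - K) = span{(1, 1, 1, -1)}, dimension 1).

K has rank 1, so it is an outer product K = u v^T: every row of K is a multiple of one row vector. Reading off the entries, u = (1, 1, 1, -1) and v = (0, 1, -2, -2) (row i of K equals u_i·v^T). A rank-one matrix u v^T satisfies K u = u (v·u) and kills the (3)-dimensional subspace v^⊥, so its characteristic polynomial is lambda^3 (lambda - v·u) with v·u = tr K = 1. Hence the eigenvalues of I - K are 1 (multiplicity 3) and 1 - (1) = 0, so det(I - K) = 0. (Direct check: I - K =
[[1, -1, 2, 2],
 [0, 0, 2, 2],
 [0, -1, 3, 2],
 [0, 1, -2, -1]]
has determinant 0.) So 1 is an eigenvalue of K and (I - K) is not invertible. The finite-dimensional Fredholm alternative says: either (I - K) is invertible, or ker(I - K) ≠ {0} and then range(I - K) = ker((I - K)^*)^⊥, with dim ker(I - K) = dim ker((I - K)^*). We are in the second case, so we need both kernels. Kernel of I - K: (I - K) u = u - u (v·u) = u - u = 0, so ker(I - K) = span{u} = span{(1, 1, 1, -1)} (it is exactly 1-dimensional because rank(I - K) = 3). Kernel of the adjoint: K is real, so (I - K)^* = I - K^T = I - v u^T, and (I - v u^T) v = v - v (u·v) = 0; hence ker((I - K)^*) = span{v} = span{(0, 1, -2, -2)}. Therefore (I - K) x = y is solvable iff <y, v> = 0, i.e. iff y_2 - 2y_3 - 2y_4 = 0. When this holds, K y = u (v·y) = 0, so (I - K) y = y and x = y is a particular solution; the full solution set is the line x = y + c·u = y + c·(1, 1, 1, -1), c ∈ C.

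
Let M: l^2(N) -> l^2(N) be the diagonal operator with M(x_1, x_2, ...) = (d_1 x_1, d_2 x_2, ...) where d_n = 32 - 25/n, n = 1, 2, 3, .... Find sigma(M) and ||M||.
sigma(M) = {32 - 25/n : n ≥ 1} ∪ {32}; ||M|| = 32

A bounded diagonal operator on l^2 with diagonal entries d_n has spectrum equal to the closure of {d_n : n ≥ 1}: every d_n is an eigenvalue (with eigenvector e_n), so {d_n} ⊂ sigma(M); the spectrum is closed, so its closure is too; and for lambda not in the closure, (M - lambda I) has bounded inverse (the diagonal entries 1/(d_n - lambda) are bounded). For our sequence d_n = 32 - 25/n, n = 1, 2, 3, ...:
  - {d_n} = {32 - 25/n : n ≥ 1}; the only limit point is 32
  - closure = {32 - 25/n : n ≥ 1} ∪ {32}
For the norm: a diagonal operator has ||M|| = sup_n |d_n|. Here d_n = 32 - 25/n increases monotonically from d_1 = 7 toward 32, with all terms in [7, 32); so sup_n |d_n| = 32 (the supremum is the limit, not attained). So ||M|| = 32.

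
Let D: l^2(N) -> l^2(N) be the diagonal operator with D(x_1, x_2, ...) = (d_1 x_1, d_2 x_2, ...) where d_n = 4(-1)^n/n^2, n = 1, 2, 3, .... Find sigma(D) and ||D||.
sigma(D) = {4(-1)^n/n^2 : n ≥ 1} ∪ {0}; ||D|| = 4

A bounded diagonal operator on l^2 with diagonal entries d_n has spectrum equal to the closure of {d_n : n ≥ 1}: every d_n is an eigenvalue (with eigenvector e_n), so {d_n} ⊂ sigma(D); the spectrum is closed, so its closure is too; and for lambda not in the closure, (D - lambda I) has bounded inverse (the diagonal entries 1/(d_n - lambda) are bounded). For our sequence d_n = 4(-1)^n/n^2, n = 1, 2, 3, ...:
  - {d_n} = {4(-1)^n/n^2 : n ≥ 1}; the only limit point is 0
  - closure = {4(-1)^n/n^2 : n ≥ 1} ∪ {0}
For the norm: a diagonal operator has ||D|| = sup_n |d_n|. Here |d_n| = 4/n^2 is decreasing, so sup_n |d_n| = |d_1| = 4. So ||D|| = 4.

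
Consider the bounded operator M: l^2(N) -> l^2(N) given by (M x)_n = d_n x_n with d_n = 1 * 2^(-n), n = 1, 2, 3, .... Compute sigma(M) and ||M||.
sigma(M) = {1 * 2^(-n) : n ≥ 1} ∪ {0}; ||M|| = 1/2

A bounded diagonal operator on l^2 with diagonal entries d_n has spectrum equal to the closure of {d_n : n ≥ 1}: every d_n is an eigenvalue (with eigenvector e_n), so {d_n} ⊂ sigma(M); the spectrum is closed, so its closure is too; and for lambda not in the closure, (M - lambda I) has bounded inverse (the diagonal entries 1/(d_n - lambda) are bounded). For our sequence d_n = 1 * 2^(-n), n = 1, 2, 3, ...:
  - {d_n} = {1 * 2^(-n) : n ≥ 1}; the only limit point is 0
  - closure = {1 * 2^(-n) : n ≥ 1} ∪ {0}
For the norm: a diagonal operator has ||M|| = sup_n |d_n|. Here d_n = 1 * 2^(-n) is positive and decreasing, so sup_n |d_n| = d_1 = 1/2. So ||M|| = 1/2.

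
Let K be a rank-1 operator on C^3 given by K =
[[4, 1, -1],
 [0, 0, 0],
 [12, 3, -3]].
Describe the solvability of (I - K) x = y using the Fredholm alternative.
(I - K) is singular (det(I - K) = 0, i.e. 1 ∈ sigma(K)). (I - K) x = y is solvable iff y ⊥ ker((I - K)^*) = span{(4, 1, -1)}, i.e. iff 4y_1 + y_2 - y_3 = 0. When solvable, the solutions are x = y + c·(1, 0, 3), c arbitrary (ker(I - K) = span{(1, 0, 3)}, dimension 1).

K has rank 1, so it is an outer product K = u v^T: every row of K is a multiple of one row vector. Reading off the entries, u = (1, 0, 3) and v = (4, 1, -1) (row i of K equals u_i·v^T). A rank-one matrix u v^T satisfies K u = u (v·u) and kills the (2)-dimensional subspace v^⊥, so its characteristic polynomial is lambda^2 (lambda - v·u) with v·u = tr K = 1. Hence the eigenvalues of I - K are 1 (multiplicity 2) and 1 - (1) = 0, so det(I - K) = 0. (Direct check: I - K =
[[-3, -1, 1],
 [0, 1, 0],
 [-12, -3, 4]]
has determinant 0.) So 1 is an eigenvalue of K and (I - K) is not invertible. The finite-dimensional Fredholm alternative says: either (I - K) is invertible, or ker(I - K) ≠ {0} and then range(I - K) = ker((I - K)^*)^⊥, with dim ker(I - K) = dim ker((I - K)^*). We are in the second case, so we need both kernels. Kernel of I - K: (I - K) u = u - u (v·u) = u - u = 0, so ker(I - K) = span{u} = span{(1, 0, 3)} (it is exactly 1-dimensional because rank(I - K) = 2). Kernel of the adjoint: K is real, so (I - K)^* = I - K^T = I - v u^T, and (I - v u^T) v = v - v (u·v) = 0; hence ker((I - K)^*) = span{v} = span{(4, 1, -1)}. Therefore (I - K) x = y is solvable iff <y, v> = 0, i.e. iff 4y_1 + y_2 - y_3 = 0. When this holds, K y = u (v·y) = 0, so (I - K) y = y and x = y is a particular solution; the full solution set is the line x = y + c·u = y + c·(1, 0, 3), c ∈ C.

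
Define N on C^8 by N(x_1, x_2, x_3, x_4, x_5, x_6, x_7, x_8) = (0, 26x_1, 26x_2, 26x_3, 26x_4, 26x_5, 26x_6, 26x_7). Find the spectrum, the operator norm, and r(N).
sigma(N) = {0}; ||N|| = 26; r(N) = 0. (N is nilpotent with N^8 = 0.)

On C^8, N is a strictly lower-triangular matrix with 26 on the subdiagonal and zeros elsewhere, so its characteristic polynomial is lambda^8 and every eigenvalue is 0: sigma(N) = {0}. For the operator norm, N e_i = 26e_{i+1} for i = 1, ..., 7 and N e_8 = 0, so the singular values of N are 26 (with multiplicity 7) and 0; hence ||N|| = 26. The spectral radius r(N) = max|lambda| = 0. Note ||N|| > r(N) — characteristic of non-normal nilpotent operators. Indeed N^8 = 0.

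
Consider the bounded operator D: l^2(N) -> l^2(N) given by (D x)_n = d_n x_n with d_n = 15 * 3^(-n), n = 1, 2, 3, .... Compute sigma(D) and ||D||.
sigma(D) = {15 * 3^(-n) : n ≥ 1} ∪ {0}; ||D|| = 5

A bounded diagonal operator on l^2 with diagonal entries d_n has spectrum equal to the closure of {d_n : n ≥ 1}: every d_n is an eigenvalue (with eigenvector e_n), so {d_n} ⊂ sigma(D); the spectrum is closed, so its closure is too; and for lambda not in the closure, (D - lambda I) has bounded inverse (the diagonal entries 1/(d_n - lambda) are bounded). For our sequence d_n = 15 * 3^(-n), n = 1, 2, 3, ...:
  - {d_n} = {15 * 3^(-n) : n ≥ 1}; the only limit point is 0
  - closure = {15 * 3^(-n) : n ≥ 1} ∪ {0}
For the norm: a diagonal operator has ||D|| = sup_n |d_n|. Here d_n = 15 * 3^(-n) is positive and decreasing, so sup_n |d_n| = d_1 = 15/3 = 5. So ||D|| = 5.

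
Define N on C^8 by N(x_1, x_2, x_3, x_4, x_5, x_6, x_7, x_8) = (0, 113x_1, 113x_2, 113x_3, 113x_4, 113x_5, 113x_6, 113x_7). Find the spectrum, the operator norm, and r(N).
sigma(N) = {0}; ||N|| = 113; r(N) = 0. (N is nilpotent with N^8 = 0.)

On C^8, N is a strictly lower-triangular matrix with 113 on the subdiagonal and zeros elsewhere, so its characteristic polynomial is lambda^8 and every eigenvalue is 0: sigma(N) = {0}. For the operator norm, N e_i = 113e_{i+1} for i = 1, ..., 7 and N e_8 = 0, so the singular values of N are 113 (with multiplicity 7) and 0; hence ||N|| = 113. The spectral radius r(N) = max|lambda| = 0. Note ||N|| > r(N) — characteristic of non-normal nilpotent operators. Indeed N^8 = 0.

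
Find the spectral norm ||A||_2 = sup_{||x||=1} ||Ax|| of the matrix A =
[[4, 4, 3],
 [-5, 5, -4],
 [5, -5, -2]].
||A||_2 ≈ 10.1423 (= sqrt(largest eigenvalue of A^T A))

||A||_2 = sigma_max(A) = sqrt(lambda_max(A^T A)). Form the symmetric matrix M = A^T A =
[[66, -34, 22],
 [-34, 66, 2],
 [22, 2, 29]].
Its characteristic polynomial (trace, sum of principal 2x2 minors, determinant of M give the coefficients) is
  p(λ) = det(λ I - M) = λ^3 - 161λ^2 + 6540λ - 57600.
No integer candidate from the rational root theorem (±divisors of 57600) is a root, so the roots are irrational. The cubic discriminant is Δ = 30362317200 > 0, so there are three distinct real roots. p(12) = -576 and p(13) = 2408 have opposite signs, so a root lies in (12, 13); Newton's method refines it to λ ≈ 12.1867. p(45) = 1800 and p(46) = -100 have opposite signs, so a root lies in (45, 46); Newton's method refines it to λ ≈ 45.948. p(102) = -4356 and p(103) = 698 have opposite signs, so a root lies in (102, 103); Newton's method refines it to λ ≈ 102.8653. Check (Vieta): the three roots sum to 161, matching tr M = 161.
So the eigenvalues of A^T A are ≈ 12.1867, 45.948, 102.8653 (all ≥ 0, as they must be for A^T A). The largest is λ_max ≈ 102.8653, hence ||A||_2 = sqrt(λ_max) ≈ 10.1423.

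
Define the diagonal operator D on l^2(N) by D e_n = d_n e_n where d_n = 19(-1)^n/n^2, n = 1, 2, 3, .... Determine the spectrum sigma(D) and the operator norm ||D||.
sigma(D) = {19(-1)^n/n^2 : n ≥ 1} ∪ {0}; ||D|| = 19

A bounded diagonal operator on l^2 with diagonal entries d_n has spectrum equal to the closure of {d_n : n ≥ 1}: every d_n is an eigenvalue (with eigenvector e_n), so {d_n} ⊂ sigma(D); the spectrum is closed, so its closure is too; and for lambda not in the closure, (D - lambda I) has bounded inverse (the diagonal entries 1/(d_n - lambda) are bounded). For our sequence d_n = 19(-1)^n/n^2, n = 1, 2, 3, ...:
  - {d_n} = {19(-1)^n/n^2 : n ≥ 1}; the only limit point is 0
  - closure = {19(-1)^n/n^2 : n ≥ 1} ∪ {0}
For the norm: a diagonal operator has ||D|| = sup_n |d_n|. Here |d_n| = 19/n^2 is decreasing, so sup_n |d_n| = |d_1| = 19. So ||D|| = 19.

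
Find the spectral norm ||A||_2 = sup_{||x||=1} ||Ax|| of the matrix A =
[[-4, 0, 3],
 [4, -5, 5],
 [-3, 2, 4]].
||A||_2 ≈ 8.1431 (= sqrt(largest eigenvalue of A^T A))

||A||_2 = sigma_max(A) = sqrt(lambda_max(A^T A)). Form the symmetric matrix M = A^T A =
[[41, -26, -4],
 [-26, 29, -17],
 [-4, -17, 50]].
Its characteristic polynomial (trace, sum of principal 2x2 minors, determinant of M give the coefficients) is
  p(λ) = det(λ I - M) = λ^3 - 120λ^2 + 3708λ - 9801.
No integer candidate from the rational root theorem (±divisors of 9801) is a root, so the roots are irrational. The cubic discriminant is Δ = 2221150005 > 0, so there are three distinct real roots. p(2) = -2857 and p(3) = 270 have opposite signs, so a root lies in (2, 3); Newton's method refines it to λ ≈ 2.9107. p(50) = 599 and p(51) = -162 have opposite signs, so a root lies in (50, 51); Newton's method refines it to λ ≈ 50.78. p(66) = -297 and p(67) = 718 have opposite signs, so a root lies in (66, 67); Newton's method refines it to λ ≈ 66.3093. Check (Vieta): the three roots sum to 120, matching tr M = 120.
So the eigenvalues of A^T A are ≈ 2.9107, 50.78, 66.3093 (all ≥ 0, as they must be for A^T A). The largest is λ_max ≈ 66.3093, hence ||A||_2 = sqrt(λ_max) ≈ 8.1431.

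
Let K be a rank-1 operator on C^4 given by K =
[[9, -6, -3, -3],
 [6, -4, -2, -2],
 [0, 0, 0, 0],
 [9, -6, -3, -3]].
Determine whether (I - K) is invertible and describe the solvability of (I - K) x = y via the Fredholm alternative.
(I - K) is invertible (det(I - K) = -1 ≠ 0), so for every y in C^4 the equation (I - K) x = y has a unique solution.

K has rank 1, so it is an outer product K = u v^T: every row of K is a multiple of one row vector. Reading off the entries, u = (3, 2, 0, 3) and v = (3, -2, -1, -1) (row i of K equals u_i·v^T). A rank-one matrix u v^T satisfies K u = u (v·u) and kills the (3)-dimensional subspace v^⊥, so its characteristic polynomial is lambda^3 (lambda - v·u) with v·u = tr K = 2. Hence the eigenvalues of I - K are 1 (multiplicity 3) and 1 - (2) = -1, so det(I - K) = -1. (Direct check: I - K =
[[-8, 6, 3, 3],
 [-6, 5, 2, 2],
 [0, 0, 1, 0],
 [-9, 6, 3, 4]]
has determinant -1.) The finite-dimensional Fredholm alternative says: either (I - K) is invertible, or ker(I - K) ≠ {0} and then range(I - K) = ker((I - K)^*)^⊥, with dim ker(I - K) = dim ker((I - K)^*). Since det(I - K) ≠ 0, 1 is not an eigenvalue of K and ker(I - K) = {0}, so we are in the first case: for every y there is a unique x = (I - K)^(-1) y. Explicitly, by the Sherman–Morrison formula, (I - u v^T)^(-1) = I + u v^T/(1 - v·u), i.e. (I - K)^(-1) = I - K.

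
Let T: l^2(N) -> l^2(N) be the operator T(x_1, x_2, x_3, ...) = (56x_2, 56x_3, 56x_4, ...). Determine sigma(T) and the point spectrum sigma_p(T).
sigma(T) = closed disk {z in C : |z| ≤ 56}; sigma_p(T) = open disk {z in C : |z| < 56}

Note T = 56·V where V is the unit left shift (V x)_k = x_{k+1}; so sigma(T) = 56·sigma(V) and ||T|| = 56||V||. ||T x||^2 = 3136sum_{k≥2} |x_k|^2 ≤ 3136||x||^2, with equality on {x : x_1 = 0}, so ||T|| = 56. For any lambda with |lambda| < 56, set r = lambda/56 (|r| < 1); the vector x = (1, r, r^2, ...) is in l^2 and satisfies T x = 56(r, r^2, ...) = lambda x, so lambda is an eigenvalue. On the boundary |lambda| = 56 the geometric series diverges, so no l^2 eigenvector exists, but these lambda lie in the approximate point spectrum. Hence sigma(T) is the closed disk of radius 56 and sigma_p(T) is the open disk.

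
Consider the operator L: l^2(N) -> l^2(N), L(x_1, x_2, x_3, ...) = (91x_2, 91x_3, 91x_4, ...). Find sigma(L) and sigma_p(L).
sigma(L) = closed disk {z in C : |z| ≤ 91}; sigma_p(L) = open disk {z in C : |z| < 91}

Note L = 91·V where V is the unit left shift (V x)_k = x_{k+1}; so sigma(L) = 91·sigma(V) and ||L|| = 91||V||. ||L x||^2 = 8281sum_{k≥2} |x_k|^2 ≤ 8281||x||^2, with equality on {x : x_1 = 0}, so ||L|| = 91. For any lambda with |lambda| < 91, set r = lambda/91 (|r| < 1); the vector x = (1, r, r^2, ...) is in l^2 and satisfies L x = 91(r, r^2, ...) = lambda x, so lambda is an eigenvalue. On the boundary |lambda| = 91 the geometric series diverges, so no l^2 eigenvector exists, but these lambda lie in the approximate point spectrum. Hence sigma(L) is the closed disk of radius 91 and sigma_p(L) is the open disk.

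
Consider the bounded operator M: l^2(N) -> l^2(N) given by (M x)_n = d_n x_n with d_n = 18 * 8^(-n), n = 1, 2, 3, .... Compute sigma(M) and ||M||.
sigma(M) = {18 * 8^(-n) : n ≥ 1} ∪ {0}; ||M|| = 9/4

A bounded diagonal operator on l^2 with diagonal entries d_n has spectrum equal to the closure of {d_n : n ≥ 1}: every d_n is an eigenvalue (with eigenvector e_n), so {d_n} ⊂ sigma(M); the spectrum is closed, so its closure is too; and for lambda not in the closure, (M - lambda I) has bounded inverse (the diagonal entries 1/(d_n - lambda) are bounded). For our sequence d_n = 18 * 8^(-n), n = 1, 2, 3, ...:
  - {d_n} = {18 * 8^(-n) : n ≥ 1}; the only limit point is 0
  - closure = {18 * 8^(-n) : n ≥ 1} ∪ {0}
For the norm: a diagonal operator has ||M|| = sup_n |d_n|. Here d_n = 18 * 8^(-n) is positive and decreasing, so sup_n |d_n| = d_1 = 18/8 = 9/4. So ||M|| = 9/4.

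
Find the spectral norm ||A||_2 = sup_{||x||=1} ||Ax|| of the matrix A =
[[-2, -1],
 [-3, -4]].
||A||_2 = sqrt((30 + sqrt(800))/2) ≈ 5.3983 (= sqrt(largest eigenvalue of A^T A))

||A||_2 = sigma_max(A) = sqrt(lambda_max(A^T A)). Form the symmetric matrix M = A^T A =
[[13, 14],
 [14, 17]].
Its characteristic polynomial (trace, determinant of M give the coefficients) is
  p(λ) = det(λ I - M) = λ^2 - 30λ + 25.
For λ^2 - 30λ + 25 the discriminant is 800. It is nonnegative but not a perfect square, so the roots are real and irrational: λ = (30 ± sqrt(800))/2 ≈ 29.1421, 0.8579.
So the eigenvalues of A^T A are ≈ 0.8579, 29.1421 (all ≥ 0, as they must be for A^T A). The largest is λ_max = (30 + sqrt(800))/2 ≈ 29.1421, hence ||A||_2 = sqrt(λ_max) = sqrt((30 + sqrt(800))/2) ≈ 5.3983.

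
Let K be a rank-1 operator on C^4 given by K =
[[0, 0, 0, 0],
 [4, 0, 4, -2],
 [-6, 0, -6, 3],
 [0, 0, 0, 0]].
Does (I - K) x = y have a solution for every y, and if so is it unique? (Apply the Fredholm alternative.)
(I - K) is invertible (det(I - K) = 7 ≠ 0), so for every y in C^4 the equation (I - K) x = y has a unique solution.

K has rank 1, so it is an outer product K = u v^T: every row of K is a multiple of one row vector. Reading off the entries, u = (0, -2, 3, 0) and v = (-2, 0, -2, 1) (row i of K equals u_i·v^T). A rank-one matrix u v^T satisfies K u = u (v·u) and kills the (3)-dimensional subspace v^⊥, so its characteristic polynomial is lambda^3 (lambda - v·u) with v·u = tr K = -6. Hence the eigenvalues of I - K are 1 (multiplicity 3) and 1 - (-6) = 7, so det(I - K) = 7. (Direct check: I - K =
[[1, 0, 0, 0],
 [-4, 1, -4, 2],
 [6, 0, 7, -3],
 [0, 0, 0, 1]]
has determinant 7.) The finite-dimensional Fredholm alternative says: either (I - K) is invertible, or ker(I - K) ≠ {0} and then range(I - K) = ker((I - K)^*)^⊥, with dim ker(I - K) = dim ker((I - K)^*). Since det(I - K) ≠ 0, 1 is not an eigenvalue of K and ker(I - K) = {0}, so we are in the first case: for every y there is a unique x = (I - K)^(-1) y. Explicitly, by the Sherman–Morrison formula, (I - u v^T)^(-1) = I + u v^T/(1 - v·u), i.e. (I - K)^(-1) = I + K/(7).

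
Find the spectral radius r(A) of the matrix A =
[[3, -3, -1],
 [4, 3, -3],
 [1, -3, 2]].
r(A) ≈ 4.2925

The eigenvalues of A are the roots of its characteristic polynomial. With M = A (coefficients from the trace, the sum of principal 2x2 minors, and det A):
  p(λ) = det(λ I - M) = λ^3 - 8λ^2 + 25λ - 39.
No integer candidate from the rational root theorem (±divisors of 39) is a root, so the roots are irrational. The cubic discriminant is Δ = -3039 < 0, so there is one real root and a complex-conjugate pair. p(4) = -3 and p(5) = 11 have opposite signs, so a root lies in (4, 5); Newton's method refines it to λ ≈ 4.2925. Dividing out (λ - (4.2925)) leaves approximately λ^2 - 3.7075λ + 9.0856. For λ^2 - 3.7075λ + 9.0856 the discriminant is -22.5969. It is negative, so the remaining roots are the complex-conjugate pair λ ≈ 1.8537 ± 2.3768i. Their product equals the constant term, so |λ|^2 ≈ 9.0856 and |λ| ≈ 3.0142.
Thus the eigenvalues (to 4 decimals) are 4.2925 (modulus 4.2925); 1.8537 ± 2.3768i (modulus 3.0142). The spectral radius is the largest modulus: r(A) ≈ 4.2925. (Cross-check: r(A) ≤ ||A||_2 ≈ 6.245; equality holds whenever A is normal, though it can also hold for some non-normal A.)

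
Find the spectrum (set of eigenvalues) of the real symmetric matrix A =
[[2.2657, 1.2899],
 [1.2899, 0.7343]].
sigma(A) ≈ {0, 3}

A is real symmetric, so its spectrum consists of real eigenvalues. Expanding the characteristic polynomial of the displayed matrix gives
  det(λ I - A) = p(λ) = λ^2 + (-3)λ + (0).
Solving p(λ) = 0 yields eigenvalues ≈ 0, 3. (A is shown rounded to 4 decimals, so these recover the underlying integer eigenvalues to within that precision.)
Verification: the trace of A = 3 equals the sum of eigenvalues 3, and det(A) ≈ -0.0001 matches the eigenvalue product 0.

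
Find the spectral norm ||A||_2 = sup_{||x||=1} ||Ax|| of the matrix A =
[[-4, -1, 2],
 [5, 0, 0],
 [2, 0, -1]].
||A||_2 ≈ 6.9113 (= sqrt(largest eigenvalue of A^T A))

||A||_2 = sigma_max(A) = sqrt(lambda_max(A^T A)). Form the symmetric matrix M = A^T A =
[[45, 4, -10],
 [4, 1, -2],
 [-10, -2, 5]].
Its characteristic polynomial (trace, sum of principal 2x2 minors, determinant of M give the coefficients) is
  p(λ) = det(λ I - M) = λ^3 - 51λ^2 + 155λ - 25.
No integer candidate from the rational root theorem (±divisors of 25) is a root, so the roots are irrational. The cubic discriminant is Δ = 37868800 > 0, so there are three distinct real roots. p(0) = -25 and p(1) = 80 have opposite signs, so a root lies in (0, 1); Newton's method refines it to λ ≈ 0.1709. p(3) = 8 and p(4) = -157 have opposite signs, so a root lies in (3, 4); Newton's method refines it to λ ≈ 3.0632. p(47) = -1576 and p(48) = 503 have opposite signs, so a root lies in (47, 48); Newton's method refines it to λ ≈ 47.766. Check (Vieta): the three roots sum to 51, matching tr M = 51.
So the eigenvalues of A^T A are ≈ 0.1709, 3.0632, 47.766 (all ≥ 0, as they must be for A^T A). The largest is λ_max ≈ 47.766, hence ||A||_2 = sqrt(λ_max) ≈ 6.9113.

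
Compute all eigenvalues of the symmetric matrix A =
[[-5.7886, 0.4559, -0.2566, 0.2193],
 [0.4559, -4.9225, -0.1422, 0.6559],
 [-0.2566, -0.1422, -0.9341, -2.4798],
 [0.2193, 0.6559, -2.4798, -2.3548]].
sigma(A) ≈ {-6, -5, -4, 1}

A is real symmetric, so its spectrum consists of real eigenvalues. Expanding the characteristic polynomial of the displayed matrix gives
  det(λ I - A) = p(λ) = λ^4 + (14)λ^3 + (59)λ^2 + (46.0013)λ + (-119.9966).
Solving p(λ) = 0 yields eigenvalues ≈ -6, -5, -4, 1. (A is shown rounded to 4 decimals, so these recover the underlying integer eigenvalues to within that precision.)
Verification: the trace of A = -14 equals the sum of eigenvalues -14, and det(A) ≈ -119.9966 matches the eigenvalue product -120.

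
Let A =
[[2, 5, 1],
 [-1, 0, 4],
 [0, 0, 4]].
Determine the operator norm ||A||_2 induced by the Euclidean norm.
||A||_2 ≈ 5.9732 (= sqrt(largest eigenvalue of A^T A))

||A||_2 = sigma_max(A) = sqrt(lambda_max(A^T A)). Form the symmetric matrix M = A^T A =
[[5, 10, -2],
 [10, 25, 5],
 [-2, 5, 33]].
Its characteristic polynomial (trace, sum of principal 2x2 minors, determinant of M give the coefficients) is
  p(λ) = det(λ I - M) = λ^3 - 63λ^2 + 986λ - 400.
No integer candidate from the rational root theorem (±divisors of 400) is a root, so the roots are irrational. The cubic discriminant is Δ = 67159300 > 0, so there are three distinct real roots. p(0) = -400 and p(1) = 524 have opposite signs, so a root lies in (0, 1); Newton's method refines it to λ ≈ 0.4167. p(26) = 224 and p(27) = -22 have opposite signs, so a root lies in (26, 27); Newton's method refines it to λ ≈ 26.9046. p(35) = -190 and p(36) = 104 have opposite signs, so a root lies in (35, 36); Newton's method refines it to λ ≈ 35.6787. Check (Vieta): the three roots sum to 63, matching tr M = 63.
So the eigenvalues of A^T A are ≈ 0.4167, 26.9046, 35.6787 (all ≥ 0, as they must be for A^T A). The largest is λ_max ≈ 35.6787, hence ||A||_2 = sqrt(λ_max) ≈ 5.9732.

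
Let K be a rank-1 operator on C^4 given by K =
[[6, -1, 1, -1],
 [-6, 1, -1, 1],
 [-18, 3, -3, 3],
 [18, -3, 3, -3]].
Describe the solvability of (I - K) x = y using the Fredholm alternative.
(I - K) is singular (det(I - K) = 0, i.e. 1 ∈ sigma(K)). (I - K) x = y is solvable iff y ⊥ ker((I - K)^*) = span{(6, -1, 1, -1)}, i.e. iff 6y_1 - y_2 + y_3 - y_4 = 0. When solvable, the solutions are x = y + c·(1, -1, -3, 3), c arbitrary (ker(I - K) = span{(1, -1, -3, 3)}, dimension 1).

K has rank 1, so it is an outer product K = u v^T: every row of K is a multiple of one row vector. Reading off the entries, u = (1, -1, -3, 3) and v = (6, -1, 1, -1) (row i of K equals u_i·v^T). A rank-one matrix u v^T satisfies K u = u (v·u) and kills the (3)-dimensional subspace v^⊥, so its characteristic polynomial is lambda^3 (lambda - v·u) with v·u = tr K = 1. Hence the eigenvalues of I - K are 1 (multiplicity 3) and 1 - (1) = 0, so det(I - K) = 0. (Direct check: I - K =
[[-5, 1, -1, 1],
 [6, 0, 1, -1],
 [18, -3, 4, -3],
 [-18, 3, -3, 4]]
has determinant 0.) So 1 is an eigenvalue of K and (I - K) is not invertible. The finite-dimensional Fredholm alternative says: either (I - K) is invertible, or ker(I - K) ≠ {0} and then range(I - K) = ker((I - K)^*)^⊥, with dim ker(I - K) = dim ker((I - K)^*). We are in the second case, so we need both kernels. Kernel of I - K: (I - K) u = u - u (v·u) = u - u = 0, so ker(I - K) = span{u} = span{(1, -1, -3, 3)} (it is exactly 1-dimensional because rank(I - K) = 3). Kernel of the adjoint: K is real, so (I - K)^* = I - K^T = I - v u^T, and (I - v u^T) v = v - v (u·v) = 0; hence ker((I - K)^*) = span{v} = span{(6, -1, 1, -1)}. Therefore (I - K) x = y is solvable iff <y, v> = 0, i.e. iff 6y_1 - y_2 + y_3 - y_4 = 0. When this holds, K y = u (v·y) = 0, so (I - K) y = y and x = y is a particular solution; the full solution set is the line x = y + c·u = y + c·(1, -1, -3, 3), c ∈ C.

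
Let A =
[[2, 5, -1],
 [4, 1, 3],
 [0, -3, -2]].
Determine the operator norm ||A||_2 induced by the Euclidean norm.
||A||_2 ≈ 6.7666 (= sqrt(largest eigenvalue of A^T A))

||A||_2 = sigma_max(A) = sqrt(lambda_max(A^T A)). Form the symmetric matrix M = A^T A =
[[20, 14, 10],
 [14, 35, 4],
 [10, 4, 14]].
Its characteristic polynomial (trace, sum of principal 2x2 minors, determinant of M give the coefficients) is
  p(λ) = det(λ I - M) = λ^3 - 69λ^2 + 1158λ - 4356.
No integer candidate from the rational root theorem (±divisors of 4356) is a root, so the roots are irrational. The cubic discriminant is Δ = 201681684 > 0, so there are three distinct real roots. p(5) = -166 and p(6) = 324 have opposite signs, so a root lies in (5, 6); Newton's method refines it to λ ≈ 5.3156. p(17) = 302 and p(18) = -36 have opposite signs, so a root lies in (17, 18); Newton's method refines it to λ ≈ 17.8979. p(45) = -846 and p(46) = 244 have opposite signs, so a root lies in (45, 46); Newton's method refines it to λ ≈ 45.7866. Check (Vieta): the three roots sum to 69, matching tr M = 69.
So the eigenvalues of A^T A are ≈ 5.3156, 17.8979, 45.7866 (all ≥ 0, as they must be for A^T A). The largest is λ_max ≈ 45.7866, hence ||A||_2 = sqrt(λ_max) ≈ 6.7666.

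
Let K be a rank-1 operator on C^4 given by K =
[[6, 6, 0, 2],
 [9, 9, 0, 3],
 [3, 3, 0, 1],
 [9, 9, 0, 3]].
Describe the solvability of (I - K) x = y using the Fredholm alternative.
(I - K) is invertible (det(I - K) = -17 ≠ 0), so for every y in C^4 the equation (I - K) x = y has a unique solution.

K has rank 1, so it is an outer product K = u v^T: every row of K is a multiple of one row vector. Reading off the entries, u = (-2, -3, -1, -3) and v = (-3, -3, 0, -1) (row i of K equals u_i·v^T). A rank-one matrix u v^T satisfies K u = u (v·u) and kills the (3)-dimensional subspace v^⊥, so its characteristic polynomial is lambda^3 (lambda - v·u) with v·u = tr K = 18. Hence the eigenvalues of I - K are 1 (multiplicity 3) and 1 - (18) = -17, so det(I - K) = -17. (Direct check: I - K =
[[-5, -6, 0, -2],
 [-9, -8, 0, -3],
 [-3, -3, 1, -1],
 [-9, -9, 0, -2]]
has determinant -17.) The finite-dimensional Fredholm alternative says: either (I - K) is invertible, or ker(I - K) ≠ {0} and then range(I - K) = ker((I - K)^*)^⊥, with dim ker(I - K) = dim ker((I - K)^*). Since det(I - K) ≠ 0, 1 is not an eigenvalue of K and ker(I - K) = {0}, so we are in the first case: for every y there is a unique x = (I - K)^(-1) y. Explicitly, by the Sherman–Morrison formula, (I - u v^T)^(-1) = I + u v^T/(1 - v·u), i.e. (I - K)^(-1) = I + K/(-17).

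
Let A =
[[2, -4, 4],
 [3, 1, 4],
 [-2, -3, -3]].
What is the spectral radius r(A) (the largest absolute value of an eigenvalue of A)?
r(A) ≈ 5.0305

The eigenvalues of A are the roots of its characteristic polynomial. With M = A (coefficients from the trace, the sum of principal 2x2 minors, and det A):
  p(λ) = det(λ I - M) = λ^3 + 25λ + 14.
No integer candidate from the rational root theorem (±divisors of 14) is a root, so the roots are irrational. The cubic discriminant is Δ = -67792 < 0, so there is one real root and a complex-conjugate pair. p(-1) = -12 and p(0) = 14 have opposite signs, so a root lies in (-1, 0); Newton's method refines it to λ ≈ -0.5532. Dividing out (λ - (-0.5532)) leaves approximately λ^2 - 0.5532λ + 25.3061. For λ^2 - 0.5532λ + 25.3061 the discriminant is -100.9182. It is negative, so the remaining roots are the complex-conjugate pair λ ≈ 0.2766 ± 5.0229i. Their product equals the constant term, so |λ|^2 ≈ 25.3061 and |λ| ≈ 5.0305.
Thus the eigenvalues (to 4 decimals) are -0.5532 (modulus 0.5532); 0.2766 ± 5.0229i (modulus 5.0305). The spectral radius is the largest modulus: r(A) ≈ 5.0305. (Cross-check: r(A) ≤ ||A||_2 ≈ 7.6; equality holds whenever A is normal, though it can also hold for some non-normal A.)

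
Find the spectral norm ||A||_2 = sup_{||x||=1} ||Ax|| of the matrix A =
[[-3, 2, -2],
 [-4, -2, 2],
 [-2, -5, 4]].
||A||_2 ≈ 7.9911 (= sqrt(largest eigenvalue of A^T A))

||A||_2 = sigma_max(A) = sqrt(lambda_max(A^T A)). Form the symmetric matrix M = A^T A =
[[29, 12, -10],
 [12, 33, -28],
 [-10, -28, 24]].
Its characteristic polynomial (trace, sum of principal 2x2 minors, determinant of M give the coefficients) is
  p(λ) = det(λ I - M) = λ^3 - 86λ^2 + 1417λ - 196.
No integer candidate from the rational root theorem (±divisors of 196) is a root, so the roots are irrational. The cubic discriminant is Δ = 3399856192 > 0, so there are three distinct real roots. p(0) = -196 and p(1) = 1136 have opposite signs, so a root lies in (0, 1); Newton's method refines it to λ ≈ 0.1395. p(22) = 2 and p(23) = -932 have opposite signs, so a root lies in (22, 23); Newton's method refines it to λ ≈ 22.0022. p(63) = -2212 and p(64) = 380 have opposite signs, so a root lies in (63, 64); Newton's method refines it to λ ≈ 63.8583. Check (Vieta): the three roots sum to 86, matching tr M = 86.
So the eigenvalues of A^T A are ≈ 0.1395, 22.0022, 63.8583 (all ≥ 0, as they must be for A^T A). The largest is λ_max ≈ 63.8583, hence ||A||_2 = sqrt(λ_max) ≈ 7.9911.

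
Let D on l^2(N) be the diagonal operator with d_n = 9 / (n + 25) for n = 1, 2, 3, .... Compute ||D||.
||D|| = 9/26 (attained at n = 1)

For D diagonal, ||D|| = sup_n |d_n| = sup_n 9/(n + 25). This is positive and strictly decreasing in n, so the supremum is attained at n = 1: d_1 = 9/(1 + 25) = 9/26. Hence ||D|| = 9/26.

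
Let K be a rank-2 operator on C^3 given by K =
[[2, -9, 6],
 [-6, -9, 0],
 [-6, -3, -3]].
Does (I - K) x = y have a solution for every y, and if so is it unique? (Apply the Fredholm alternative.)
(I - K) is invertible (det(I - K) = -4 ≠ 0), so for every y in C^3 the equation (I - K) x = y has a unique solution.

K has rank 2 and factors as K = U V^T = u1 v1^T + u2 v2^T with u1 = (-2, 0, 1), v1 = (-2, 3, -3), u2 = (1, 3, 2), v2 = (-2, -3, 0) (multiplying out reproduces the displayed K). The nonzero eigenvalues of U V^T coincide with those of the 2 x 2 matrix G = V^T U = [[v1·u1, v1·u2], [v2·u1, v2·u2]] = [[1, 1], [4, -11]], and by the Sylvester determinant identity det(I_3 - U V^T) = det(I_2 - V^T U) = det([[0, -1], [-4, 12]]) = (0)(12) - (-1)(-4) = -4. (Direct check: I - K =
[[-1, 9, -6],
 [6, 10, 0],
 [6, 3, 4]]
has determinant -4.) The finite-dimensional Fredholm alternative says: either (I - K) is invertible, or ker(I - K) ≠ {0} and then range(I - K) = ker((I - K)^*)^⊥, with dim ker(I - K) = dim ker((I - K)^*). Since det(I - K) ≠ 0, 1 is not an eigenvalue of K and ker(I - K) = {0}, so we are in the first case: for every y there is a unique x = (I - K)^(-1) y. (Explicitly, by the Woodbury identity, (I - U V^T)^(-1) = I + U (I_2 - G)^(-1) V^T.)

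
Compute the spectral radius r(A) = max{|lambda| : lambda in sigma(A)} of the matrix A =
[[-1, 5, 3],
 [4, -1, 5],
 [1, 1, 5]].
r(A) ≈ 7.1823

The eigenvalues of A are the roots of its characteristic polynomial. With M = A (coefficients from the trace, the sum of principal 2x2 minors, and det A):
  p(λ) = det(λ I - M) = λ^3 - 3λ^2 - 37λ + 50.
No integer candidate from the rational root theorem (±divisors of 50) is a root, so the roots are irrational. The cubic discriminant is Δ = 252733 > 0, so there are three distinct real roots. p(-6) = -52 and p(-5) = 35 have opposite signs, so a root lies in (-6, -5); Newton's method refines it to λ ≈ -5.4578. p(1) = 11 and p(2) = -28 have opposite signs, so a root lies in (1, 2); Newton's method refines it to λ ≈ 1.2755. p(7) = -13 and p(8) = 74 have opposite signs, so a root lies in (7, 8); Newton's method refines it to λ ≈ 7.1823. Check (Vieta): the three roots sum to 3, matching tr M = 3.
Thus the eigenvalues (to 4 decimals) are -5.4578 (modulus 5.4578); 1.2755 (modulus 1.2755); 7.1823 (modulus 7.1823). The spectral radius is the largest modulus: r(A) ≈ 7.1823. (Cross-check: r(A) ≤ ||A||_2 ≈ 8.4418; equality holds whenever A is normal, though it can also hold for some non-normal A.)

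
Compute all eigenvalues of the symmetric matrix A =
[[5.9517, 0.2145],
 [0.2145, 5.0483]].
sigma(A) ≈ {5, 6}

A is real symmetric, so its spectrum consists of real eigenvalues. Expanding the characteristic polynomial of the displayed matrix gives
  det(λ I - A) = p(λ) = λ^2 + (-11)λ + (30).
Solving p(λ) = 0 yields eigenvalues ≈ 5, 6. (A is shown rounded to 4 decimals, so these recover the underlying integer eigenvalues to within that precision.)
Verification: the trace of A = 11 equals the sum of eigenvalues 11, and det(A) ≈ 30.0000 matches the eigenvalue product 30.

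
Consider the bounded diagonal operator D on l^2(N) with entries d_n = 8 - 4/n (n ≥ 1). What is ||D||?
||D|| = 8

For a diagonal operator on l^2 with entries d_n, ||D|| = sup_n |d_n|. Here d_1 = 4, d_2 = 6, ..., and d_n = 8 - 4/n increases monotonically toward 8. All terms lie in [4, 8), so |d_n| = d_n and the supremum is the limit 8, which is not attained by any individual d_n. Hence ||D|| = 8.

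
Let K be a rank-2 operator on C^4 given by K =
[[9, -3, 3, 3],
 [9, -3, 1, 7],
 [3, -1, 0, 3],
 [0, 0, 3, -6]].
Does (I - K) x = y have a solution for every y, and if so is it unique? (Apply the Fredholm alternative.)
(I - K) is invertible (det(I - K) = -52 ≠ 0), so for every y in C^4 the equation (I - K) x = y has a unique solution.

K has rank 2 and factors as K = U V^T = u1 v1^T + u2 v2^T with u1 = (3, 1, 0, 3), v1 = (3, -1, 1, 1), u2 = (0, -2, -1, 3), v2 = (-3, 1, 0, -3) (multiplying out reproduces the displayed K). The nonzero eigenvalues of U V^T coincide with those of the 2 x 2 matrix G = V^T U = [[v1·u1, v1·u2], [v2·u1, v2·u2]] = [[11, 4], [-17, -11]], and by the Sylvester determinant identity det(I_4 - U V^T) = det(I_2 - V^T U) = det([[-10, -4], [17, 12]]) = (-10)(12) - (-4)(17) = -52. (Direct check: I - K =
[[-8, 3, -3, -3],
 [-9, 4, -1, -7],
 [-3, 1, 1, -3],
 [0, 0, -3, 7]]
has determinant -52.) The finite-dimensional Fredholm alternative says: either (I - K) is invertible, or ker(I - K) ≠ {0} and then range(I - K) = ker((I - K)^*)^⊥, with dim ker(I - K) = dim ker((I - K)^*). Since det(I - K) ≠ 0, 1 is not an eigenvalue of K and ker(I - K) = {0}, so we are in the first case: for every y there is a unique x = (I - K)^(-1) y. (Explicitly, by the Woodbury identity, (I - U V^T)^(-1) = I + U (I_2 - G)^(-1) V^T.)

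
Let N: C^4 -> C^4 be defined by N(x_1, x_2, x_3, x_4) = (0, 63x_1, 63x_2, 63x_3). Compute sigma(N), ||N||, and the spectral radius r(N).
sigma(N) = {0}; ||N|| = 63; r(N) = 0. (N is nilpotent with N^4 = 0.)

On C^4, N is a strictly lower-triangular matrix with 63 on the subdiagonal and zeros elsewhere, so its characteristic polynomial is lambda^4 and every eigenvalue is 0: sigma(N) = {0}. For the operator norm, N e_i = 63e_{i+1} for i = 1, ..., 3 and N e_4 = 0, so the singular values of N are 63 (with multiplicity 3) and 0; hence ||N|| = 63. The spectral radius r(N) = max|lambda| = 0. Note ||N|| > r(N) — characteristic of non-normal nilpotent operators. Indeed N^4 = 0.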